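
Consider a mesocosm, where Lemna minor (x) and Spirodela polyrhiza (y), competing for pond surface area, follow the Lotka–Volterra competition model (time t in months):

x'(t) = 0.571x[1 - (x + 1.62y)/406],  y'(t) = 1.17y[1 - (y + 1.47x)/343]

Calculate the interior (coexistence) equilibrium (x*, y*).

Setting both brackets to zero gives the nullclines x + 1.62y = 406 and 1.47x + y = 343.
Substituting y = 343 - 1.47x into the first: x(1 - 1.62·1.47) = 406 - 1.62·343.
So x* = -150/-1.38 = 108, and then y* = 343 - 1.47·108 = 184.

x* ≈ 108, y* ≈ 184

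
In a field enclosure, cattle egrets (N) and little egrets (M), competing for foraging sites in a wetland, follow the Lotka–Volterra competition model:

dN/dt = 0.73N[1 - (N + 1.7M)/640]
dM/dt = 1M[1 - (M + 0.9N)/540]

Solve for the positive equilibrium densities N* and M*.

N* ≈ 525, M* ≈ 67.9

Setting both brackets to zero gives the nullclines N + 1.7M = 640 and 0.9N + M = 540.
Substituting M = 540 - 0.9N into the first: N(1 - 1.7·0.9) = 640 - 1.7·540.
So N* = -278/-0.53 = 525, and then M* = 540 - 0.9·525 = 67.9.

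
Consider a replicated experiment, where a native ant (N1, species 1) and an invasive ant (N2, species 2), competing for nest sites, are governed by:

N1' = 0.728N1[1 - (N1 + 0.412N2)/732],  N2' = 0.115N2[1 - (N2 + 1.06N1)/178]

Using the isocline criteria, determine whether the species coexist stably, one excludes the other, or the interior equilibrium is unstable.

Compare the nullcline intercepts: K1/α12 = 732/0.412 = 1780 > K2 = 178; K2/α21 = 178/1.06 = 168 < K1 = 732.
Since the inequalities point opposite ways, species 1 can invade but species 2 cannot.

species 1 excludes species 2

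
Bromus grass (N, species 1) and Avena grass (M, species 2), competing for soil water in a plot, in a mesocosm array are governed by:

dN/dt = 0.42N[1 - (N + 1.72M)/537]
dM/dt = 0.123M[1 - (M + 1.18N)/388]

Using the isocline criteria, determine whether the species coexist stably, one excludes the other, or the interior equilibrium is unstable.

Compare the nullcline intercepts: K1/α12 = 537/1.72 = 312 < K2 = 388; K2/α21 = 388/1.18 = 329 < K1 = 537.
Since both are reversed, neither can invade when rare; the interior point is a saddle.

unstable coexistence (outcome depends on initial conditions)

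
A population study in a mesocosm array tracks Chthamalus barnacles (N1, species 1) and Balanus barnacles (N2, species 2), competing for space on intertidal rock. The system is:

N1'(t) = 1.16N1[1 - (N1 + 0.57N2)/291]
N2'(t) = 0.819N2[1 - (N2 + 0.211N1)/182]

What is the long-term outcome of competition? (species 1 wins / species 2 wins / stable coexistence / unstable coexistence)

Compare the nullcline intercepts: K1/α12 = 291/0.57 = 511 > K2 = 182; K2/α21 = 182/0.211 = 863 > K1 = 291.
Since both inequalities hold, each species can invade when rare, so the interior equilibrium is stable.

stable coexistence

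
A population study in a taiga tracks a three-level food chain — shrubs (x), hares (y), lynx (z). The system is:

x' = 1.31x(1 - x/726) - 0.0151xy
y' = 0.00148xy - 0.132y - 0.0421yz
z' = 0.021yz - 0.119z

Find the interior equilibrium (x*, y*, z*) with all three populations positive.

x* ≈ 679, y* ≈ 5.67, z* ≈ 20.7

From dz/dt = 0: 0.021y* = 0.119, so y* = 5.67.
From dx/dt = 0: 1.31(1 - x*/726) = 0.0151·5.67, giving x* = 726·(1 - 0.0653) = 679.
From dy/dt = 0: 0.00148·679 - 0.132 = 0.0421z*, so z* = 0.872/0.0421 = 20.7.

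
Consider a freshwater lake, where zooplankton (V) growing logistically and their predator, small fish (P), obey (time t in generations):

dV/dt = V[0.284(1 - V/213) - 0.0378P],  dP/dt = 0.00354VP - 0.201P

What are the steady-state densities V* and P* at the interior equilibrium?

From dP/dt = 0 with P > 0: 0.00354V* = 0.201, so V* = 56.8.
Substitute into dV/dt = 0: 0.284(1 - 56.8/213) = 0.0378P*.
The bracket is 0.733, giving P* = 0.208/0.0378 = 5.51.

V* ≈ 56.8, P* ≈ 5.51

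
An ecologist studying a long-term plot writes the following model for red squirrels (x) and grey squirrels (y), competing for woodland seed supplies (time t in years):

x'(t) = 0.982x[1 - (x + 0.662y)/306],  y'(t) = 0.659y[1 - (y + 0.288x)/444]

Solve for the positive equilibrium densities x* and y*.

x* ≈ 14.9, y* ≈ 440

Setting both brackets to zero gives the nullclines x + 0.662y = 306 and 0.288x + y = 444.
Substituting y = 444 - 0.288x into the first: x(1 - 0.662·0.288) = 306 - 0.662·444.
So x* = 12.1/0.809 = 14.9, and then y* = 444 - 0.288·14.9 = 440.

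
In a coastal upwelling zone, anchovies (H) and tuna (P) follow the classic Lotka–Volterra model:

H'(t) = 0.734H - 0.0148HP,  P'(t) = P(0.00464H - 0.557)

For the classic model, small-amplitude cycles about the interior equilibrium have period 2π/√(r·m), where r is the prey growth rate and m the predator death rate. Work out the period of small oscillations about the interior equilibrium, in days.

Here r = 0.734 and m = 0.557, so r·m = 0.409.
ω = √0.409 = 0.639 per day, hence T = 2π/ω ≈ 9.83 days.

T ≈ 9.83 days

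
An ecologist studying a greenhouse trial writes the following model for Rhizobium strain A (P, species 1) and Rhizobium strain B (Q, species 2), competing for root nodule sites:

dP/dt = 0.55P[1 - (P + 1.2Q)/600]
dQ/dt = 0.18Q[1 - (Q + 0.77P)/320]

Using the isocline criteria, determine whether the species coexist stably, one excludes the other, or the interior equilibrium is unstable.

Compare the nullcline intercepts: K1/α12 = 600/1.2 = 500 > K2 = 320; K2/α21 = 320/0.77 = 416 < K1 = 600.
Since the inequalities point opposite ways, species 1 can invade but species 2 cannot.

species 1 excludes species 2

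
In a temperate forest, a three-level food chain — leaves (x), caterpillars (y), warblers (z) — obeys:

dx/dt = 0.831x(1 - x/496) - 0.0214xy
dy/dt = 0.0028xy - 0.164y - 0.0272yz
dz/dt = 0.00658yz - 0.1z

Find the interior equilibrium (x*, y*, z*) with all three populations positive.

x* ≈ 302, y* ≈ 15.2, z* ≈ 25

From dz/dt = 0: 0.00658y* = 0.1, so y* = 15.2.
From dx/dt = 0: 0.831(1 - x*/496) = 0.0214·15.2, giving x* = 496·(1 - 0.391) = 302.
From dy/dt = 0: 0.0028·302 - 0.164 = 0.0272z*, so z* = 0.681/0.0272 = 25.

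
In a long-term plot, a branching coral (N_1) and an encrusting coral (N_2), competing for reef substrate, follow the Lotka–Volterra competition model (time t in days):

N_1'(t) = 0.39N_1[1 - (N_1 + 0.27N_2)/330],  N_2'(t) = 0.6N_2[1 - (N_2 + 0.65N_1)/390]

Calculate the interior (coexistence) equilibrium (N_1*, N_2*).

N_1* ≈ 273, N_2* ≈ 213

Setting both brackets to zero gives the nullclines N_1 + 0.27N_2 = 330 and 0.65N_1 + N_2 = 390.
Substituting N_2 = 390 - 0.65N_1 into the first: N_1(1 - 0.27·0.65) = 330 - 0.27·390.
So N_1* = 225/0.825 = 273, and then N_2* = 390 - 0.65·273 = 213.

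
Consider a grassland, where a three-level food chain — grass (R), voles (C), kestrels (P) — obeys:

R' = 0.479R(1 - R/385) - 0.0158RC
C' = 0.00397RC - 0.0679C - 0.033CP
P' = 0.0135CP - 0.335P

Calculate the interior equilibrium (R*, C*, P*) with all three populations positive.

R* ≈ 69.9, C* ≈ 24.8, P* ≈ 6.35

From dP/dt = 0: 0.0135C* = 0.335, so C* = 24.8.
From dR/dt = 0: 0.479(1 - R*/385) = 0.0158·24.8, giving R* = 385·(1 - 0.819) = 69.9.
From dC/dt = 0: 0.00397·69.9 - 0.0679 = 0.033P*, so P* = 0.209/0.033 = 6.35.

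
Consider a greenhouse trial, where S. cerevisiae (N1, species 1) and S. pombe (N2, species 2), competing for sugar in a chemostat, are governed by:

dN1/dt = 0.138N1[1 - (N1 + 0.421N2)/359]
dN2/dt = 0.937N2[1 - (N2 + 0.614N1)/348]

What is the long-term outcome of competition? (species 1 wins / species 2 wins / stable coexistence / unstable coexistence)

Compare the nullcline intercepts: K1/α12 = 359/0.421 = 853 > K2 = 348; K2/α21 = 348/0.614 = 567 > K1 = 359.
Since both inequalities hold, each species can invade when rare, so the interior equilibrium is stable.

stable coexistence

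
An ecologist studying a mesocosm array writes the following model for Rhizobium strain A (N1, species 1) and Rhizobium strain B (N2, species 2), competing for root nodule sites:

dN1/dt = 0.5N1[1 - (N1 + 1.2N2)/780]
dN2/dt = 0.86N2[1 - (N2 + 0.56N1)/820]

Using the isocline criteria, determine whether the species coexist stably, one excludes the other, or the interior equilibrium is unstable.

species 2 excludes species 1

Compare the nullcline intercepts: K1/α12 = 780/1.2 = 650 < K2 = 820; K2/α21 = 820/0.56 = 1460 > K1 = 780.
Since the inequalities point opposite ways, species 2 can invade but species 1 cannot.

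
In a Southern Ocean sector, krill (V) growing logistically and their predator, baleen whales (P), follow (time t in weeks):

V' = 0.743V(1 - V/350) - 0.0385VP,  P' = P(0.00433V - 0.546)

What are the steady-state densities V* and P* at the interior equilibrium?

V* ≈ 126, P* ≈ 12.3

From dP/dt = 0 with P > 0: 0.00433V* = 0.546, so V* = 126.
Substitute into dV/dt = 0: 0.743(1 - 126/350) = 0.0385P*.
The bracket is 0.64, giving P* = 0.475/0.0385 = 12.3.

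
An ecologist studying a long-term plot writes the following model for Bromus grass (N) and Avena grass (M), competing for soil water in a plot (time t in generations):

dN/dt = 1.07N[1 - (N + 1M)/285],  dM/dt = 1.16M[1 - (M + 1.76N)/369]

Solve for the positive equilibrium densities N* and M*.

N* ≈ 111, M* ≈ 174

Setting both brackets to zero gives the nullclines N + 1M = 285 and 1.76N + M = 369.
Substituting M = 369 - 1.76N into the first: N(1 - 1·1.76) = 285 - 1·369.
So N* = -84/-0.76 = 111, and then M* = 369 - 1.76·111 = 174.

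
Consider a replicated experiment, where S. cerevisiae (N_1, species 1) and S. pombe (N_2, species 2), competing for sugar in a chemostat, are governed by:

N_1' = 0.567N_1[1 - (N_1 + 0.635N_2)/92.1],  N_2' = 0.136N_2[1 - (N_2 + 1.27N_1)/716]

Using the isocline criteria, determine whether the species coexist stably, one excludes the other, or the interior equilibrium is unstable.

species 2 excludes species 1

Compare the nullcline intercepts: K1/α12 = 92.1/0.635 = 145 < K2 = 716; K2/α21 = 716/1.27 = 564 > K1 = 92.1.
Since the inequalities point opposite ways, species 2 can invade but species 1 cannot.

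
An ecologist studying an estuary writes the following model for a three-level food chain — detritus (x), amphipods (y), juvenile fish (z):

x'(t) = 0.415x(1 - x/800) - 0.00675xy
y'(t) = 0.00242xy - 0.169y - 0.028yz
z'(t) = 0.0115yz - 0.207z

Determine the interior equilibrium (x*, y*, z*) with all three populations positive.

x* ≈ 566, y* ≈ 18, z* ≈ 42.9

From dz/dt = 0: 0.0115y* = 0.207, so y* = 18.
From dx/dt = 0: 0.415(1 - x*/800) = 0.00675·18, giving x* = 800·(1 - 0.293) = 566.
From dy/dt = 0: 0.00242·566 - 0.169 = 0.028z*, so z* = 1.2/0.028 = 42.9.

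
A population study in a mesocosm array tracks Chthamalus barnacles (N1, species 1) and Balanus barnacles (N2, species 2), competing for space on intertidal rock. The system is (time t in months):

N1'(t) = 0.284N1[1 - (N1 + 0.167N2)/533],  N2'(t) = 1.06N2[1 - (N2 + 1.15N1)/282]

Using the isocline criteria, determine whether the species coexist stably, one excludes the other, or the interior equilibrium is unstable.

species 1 excludes species 2

Compare the nullcline intercepts: K1/α12 = 533/0.167 = 3190 > K2 = 282; K2/α21 = 282/1.15 = 245 < K1 = 533.
Since the inequalities point opposite ways, species 1 can invade but species 2 cannot.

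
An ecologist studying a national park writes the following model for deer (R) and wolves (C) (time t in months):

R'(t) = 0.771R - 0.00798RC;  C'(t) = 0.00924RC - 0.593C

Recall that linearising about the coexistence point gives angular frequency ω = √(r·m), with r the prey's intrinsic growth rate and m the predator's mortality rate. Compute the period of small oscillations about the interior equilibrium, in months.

Here r = 0.771 and m = 0.593, so r·m = 0.457.
ω = √0.457 = 0.676 per month, hence T = 2π/ω ≈ 9.29 months.

T ≈ 9.29 months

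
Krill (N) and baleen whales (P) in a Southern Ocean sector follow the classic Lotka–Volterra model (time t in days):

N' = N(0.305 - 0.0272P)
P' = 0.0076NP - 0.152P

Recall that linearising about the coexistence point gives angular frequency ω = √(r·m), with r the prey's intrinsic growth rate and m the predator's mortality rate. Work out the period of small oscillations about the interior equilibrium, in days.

T ≈ 29.2 days

Here r = 0.305 and m = 0.152, so r·m = 0.0464.
ω = √0.0464 = 0.215 per day, hence T = 2π/ω ≈ 29.2 days.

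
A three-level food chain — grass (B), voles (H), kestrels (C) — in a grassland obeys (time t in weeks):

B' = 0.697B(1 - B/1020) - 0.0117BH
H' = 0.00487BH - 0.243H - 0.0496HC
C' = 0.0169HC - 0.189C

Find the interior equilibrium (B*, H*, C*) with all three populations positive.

B* ≈ 829, H* ≈ 11.2, C* ≈ 76.4

From dC/dt = 0: 0.0169H* = 0.189, so H* = 11.2.
From dB/dt = 0: 0.697(1 - B*/1020) = 0.0117·11.2, giving B* = 1020·(1 - 0.188) = 829.
From dH/dt = 0: 0.00487·829 - 0.243 = 0.0496C*, so C* = 3.79/0.0496 = 76.4.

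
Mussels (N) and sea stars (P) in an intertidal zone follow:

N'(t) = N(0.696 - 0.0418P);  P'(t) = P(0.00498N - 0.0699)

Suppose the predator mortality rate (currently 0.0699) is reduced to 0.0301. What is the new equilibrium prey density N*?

N* ≈ 6.04

At the interior fixed point, setting dP/dt = 0 with P > 0 fixes N* = (predator death rate)/(NP coefficient) — independent of the other coefficients.
With the change, N* = 0.0301/0.00498 = 6.04; it falls from 14.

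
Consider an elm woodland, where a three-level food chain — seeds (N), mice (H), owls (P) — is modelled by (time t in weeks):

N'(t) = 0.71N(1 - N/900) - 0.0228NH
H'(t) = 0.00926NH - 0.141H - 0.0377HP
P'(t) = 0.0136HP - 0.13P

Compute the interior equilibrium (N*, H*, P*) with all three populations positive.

N* ≈ 624, H* ≈ 9.56, P* ≈ 149

From dP/dt = 0: 0.0136H* = 0.13, so H* = 9.56.
From dN/dt = 0: 0.71(1 - N*/900) = 0.0228·9.56, giving N* = 900·(1 - 0.307) = 624.
From dH/dt = 0: 0.00926·624 - 0.141 = 0.0377P*, so P* = 5.63/0.0377 = 149.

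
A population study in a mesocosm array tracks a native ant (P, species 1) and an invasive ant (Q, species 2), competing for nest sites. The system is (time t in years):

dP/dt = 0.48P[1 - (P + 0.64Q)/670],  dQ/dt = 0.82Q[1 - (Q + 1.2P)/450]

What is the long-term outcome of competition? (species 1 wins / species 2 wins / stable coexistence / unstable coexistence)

Compare the nullcline intercepts: K1/α12 = 670/0.64 = 1050 > K2 = 450; K2/α21 = 450/1.2 = 375 < K1 = 670.
Since the inequalities point opposite ways, species 1 can invade but species 2 cannot.

species 1 excludes species 2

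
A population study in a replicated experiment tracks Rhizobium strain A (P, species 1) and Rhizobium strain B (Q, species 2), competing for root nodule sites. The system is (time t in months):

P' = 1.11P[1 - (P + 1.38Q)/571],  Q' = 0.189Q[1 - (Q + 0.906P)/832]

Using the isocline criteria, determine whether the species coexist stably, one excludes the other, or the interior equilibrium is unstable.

species 2 excludes species 1

Compare the nullcline intercepts: K1/α12 = 571/1.38 = 414 < K2 = 832; K2/α21 = 832/0.906 = 918 > K1 = 571.
Since the inequalities point opposite ways, species 2 can invade but species 1 cannot.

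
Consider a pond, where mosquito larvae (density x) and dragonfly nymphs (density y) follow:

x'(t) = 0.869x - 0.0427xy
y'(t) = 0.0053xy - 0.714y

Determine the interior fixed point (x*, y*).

x* ≈ 135, y* ≈ 20.4

Set dy/dt = 0 with y > 0: 0.0053x - 0.714 = 0, so x* = 0.714/0.0053 = 135.
Set dx/dt = 0 with x > 0: 0.869 - 0.0427y = 0, so y* = 0.869/0.0427 = 20.4.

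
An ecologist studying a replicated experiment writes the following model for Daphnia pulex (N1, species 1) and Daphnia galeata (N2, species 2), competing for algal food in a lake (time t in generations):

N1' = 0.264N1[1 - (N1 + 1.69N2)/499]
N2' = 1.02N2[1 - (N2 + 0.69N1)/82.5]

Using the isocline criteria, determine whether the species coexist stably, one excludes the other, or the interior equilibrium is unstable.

Compare the nullcline intercepts: K1/α12 = 499/1.69 = 295 > K2 = 82.5; K2/α21 = 82.5/0.69 = 120 < K1 = 499.
Since the inequalities point opposite ways, species 1 can invade but species 2 cannot.

species 1 excludes species 2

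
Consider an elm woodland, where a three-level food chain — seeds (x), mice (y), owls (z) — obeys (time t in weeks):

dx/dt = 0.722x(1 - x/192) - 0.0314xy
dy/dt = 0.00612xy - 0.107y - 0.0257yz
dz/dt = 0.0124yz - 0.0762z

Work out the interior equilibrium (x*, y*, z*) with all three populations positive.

x* ≈ 141, y* ≈ 6.15, z* ≈ 29.3

From dz/dt = 0: 0.0124y* = 0.0762, so y* = 6.15.
From dx/dt = 0: 0.722(1 - x*/192) = 0.0314·6.15, giving x* = 192·(1 - 0.267) = 141.
From dy/dt = 0: 0.00612·141 - 0.107 = 0.0257z*, so z* = 0.754/0.0257 = 29.3.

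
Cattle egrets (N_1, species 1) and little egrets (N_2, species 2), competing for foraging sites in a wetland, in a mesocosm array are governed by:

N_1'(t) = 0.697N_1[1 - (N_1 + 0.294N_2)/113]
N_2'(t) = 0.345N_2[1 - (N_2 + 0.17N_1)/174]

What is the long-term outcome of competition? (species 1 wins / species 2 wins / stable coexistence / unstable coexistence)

Compare the nullcline intercepts: K1/α12 = 113/0.294 = 384 > K2 = 174; K2/α21 = 174/0.17 = 1020 > K1 = 113.
Since both inequalities hold, each species can invade when rare, so the interior equilibrium is stable.

stable coexistence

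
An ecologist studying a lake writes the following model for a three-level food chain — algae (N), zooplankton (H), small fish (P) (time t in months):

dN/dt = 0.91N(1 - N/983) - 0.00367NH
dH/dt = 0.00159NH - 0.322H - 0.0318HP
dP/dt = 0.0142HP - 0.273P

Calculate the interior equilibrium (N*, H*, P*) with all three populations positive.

N* ≈ 907, H* ≈ 19.2, P* ≈ 35.2

From dP/dt = 0: 0.0142H* = 0.273, so H* = 19.2.
From dN/dt = 0: 0.91(1 - N*/983) = 0.00367·19.2, giving N* = 983·(1 - 0.0775) = 907.
From dH/dt = 0: 0.00159·907 - 0.322 = 0.0318P*, so P* = 1.12/0.0318 = 35.2.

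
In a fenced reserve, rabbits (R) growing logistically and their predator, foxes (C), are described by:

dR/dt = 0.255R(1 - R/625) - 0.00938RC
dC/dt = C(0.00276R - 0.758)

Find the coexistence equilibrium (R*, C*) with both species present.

From dC/dt = 0 with C > 0: 0.00276R* = 0.758, so R* = 275.
Substitute into dR/dt = 0: 0.255(1 - 275/625) = 0.00938C*.
The bracket is 0.561, giving C* = 0.143/0.00938 = 15.2.

R* ≈ 275, C* ≈ 15.2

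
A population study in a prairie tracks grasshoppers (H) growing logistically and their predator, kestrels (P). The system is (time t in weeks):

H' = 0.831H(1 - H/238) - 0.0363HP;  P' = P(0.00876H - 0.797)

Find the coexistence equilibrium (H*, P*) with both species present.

From dP/dt = 0 with P > 0: 0.00876H* = 0.797, so H* = 91.
Substitute into dH/dt = 0: 0.831(1 - 91/238) = 0.0363P*.
The bracket is 0.618, giving P* = 0.513/0.0363 = 14.1.

H* ≈ 91, P* ≈ 14.1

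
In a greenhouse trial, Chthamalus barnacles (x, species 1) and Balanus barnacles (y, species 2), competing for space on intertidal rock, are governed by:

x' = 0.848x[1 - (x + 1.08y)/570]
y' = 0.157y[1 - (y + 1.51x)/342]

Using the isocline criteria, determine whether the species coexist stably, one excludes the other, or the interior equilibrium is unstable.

Compare the nullcline intercepts: K1/α12 = 570/1.08 = 528 > K2 = 342; K2/α21 = 342/1.51 = 226 < K1 = 570.
Since the inequalities point opposite ways, species 1 can invade but species 2 cannot.

species 1 excludes species 2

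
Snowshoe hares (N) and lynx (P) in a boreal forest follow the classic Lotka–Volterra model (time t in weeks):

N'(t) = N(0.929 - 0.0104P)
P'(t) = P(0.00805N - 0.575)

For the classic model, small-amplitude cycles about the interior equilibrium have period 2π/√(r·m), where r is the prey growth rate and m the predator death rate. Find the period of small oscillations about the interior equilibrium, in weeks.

T ≈ 8.6 weeks

Here r = 0.929 and m = 0.575, so r·m = 0.534.
ω = √0.534 = 0.731 per week, hence T = 2π/ω ≈ 8.6 weeks.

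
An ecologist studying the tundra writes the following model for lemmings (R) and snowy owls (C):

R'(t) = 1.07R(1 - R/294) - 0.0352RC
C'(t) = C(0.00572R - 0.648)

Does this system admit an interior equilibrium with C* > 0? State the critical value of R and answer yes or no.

Threshold R = 113; K > 113, so yes, the predator persists.

The predator equation gives dC/dt > 0 only when R > 0.648/0.00572 = 113.
Without the predator, R → K = 294. Since 294 > 113, the predator can invade and persist.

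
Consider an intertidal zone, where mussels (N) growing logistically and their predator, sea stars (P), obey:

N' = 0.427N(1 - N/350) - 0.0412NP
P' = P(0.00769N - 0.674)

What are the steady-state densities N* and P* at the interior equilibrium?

N* ≈ 87.6, P* ≈ 7.77

From dP/dt = 0 with P > 0: 0.00769N* = 0.674, so N* = 87.6.
Substitute into dN/dt = 0: 0.427(1 - 87.6/350) = 0.0412P*.
The bracket is 0.75, giving P* = 0.32/0.0412 = 7.77.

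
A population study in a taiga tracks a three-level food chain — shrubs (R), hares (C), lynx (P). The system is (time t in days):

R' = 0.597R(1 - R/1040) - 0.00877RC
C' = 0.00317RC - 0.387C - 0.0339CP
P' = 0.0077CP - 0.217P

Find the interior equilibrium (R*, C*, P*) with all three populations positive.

From dP/dt = 0: 0.0077C* = 0.217, so C* = 28.2.
From dR/dt = 0: 0.597(1 - R*/1040) = 0.00877·28.2, giving R* = 1040·(1 - 0.414) = 609.
From dC/dt = 0: 0.00317·609 - 0.387 = 0.0339P*, so P* = 1.54/0.0339 = 45.6.

R* ≈ 609, C* ≈ 28.2, P* ≈ 45.6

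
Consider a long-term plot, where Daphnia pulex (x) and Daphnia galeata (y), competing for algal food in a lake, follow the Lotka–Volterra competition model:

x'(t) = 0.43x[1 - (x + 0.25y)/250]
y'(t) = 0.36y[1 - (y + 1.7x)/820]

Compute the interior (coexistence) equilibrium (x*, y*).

Setting both brackets to zero gives the nullclines x + 0.25y = 250 and 1.7x + y = 820.
Substituting y = 820 - 1.7x into the first: x(1 - 0.25·1.7) = 250 - 0.25·820.
So x* = 45/0.575 = 78.3, and then y* = 820 - 1.7·78.3 = 687.

x* ≈ 78.3, y* ≈ 687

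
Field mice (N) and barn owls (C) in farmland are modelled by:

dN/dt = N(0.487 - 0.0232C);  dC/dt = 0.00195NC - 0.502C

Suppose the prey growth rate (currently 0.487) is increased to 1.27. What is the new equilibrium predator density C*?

C* ≈ 54.7

At the interior fixed point, setting dN/dt = 0 with N > 0 fixes C* = (prey growth rate)/(NC coefficient) — independent of the other coefficients.
With the change, C* = 1.27/0.0232 = 54.7; it rises from 21.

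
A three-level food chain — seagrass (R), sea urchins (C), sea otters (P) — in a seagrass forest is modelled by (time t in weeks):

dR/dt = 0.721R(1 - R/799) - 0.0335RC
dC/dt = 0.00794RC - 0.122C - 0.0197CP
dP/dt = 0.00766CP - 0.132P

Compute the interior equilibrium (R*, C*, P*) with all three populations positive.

From dP/dt = 0: 0.00766C* = 0.132, so C* = 17.2.
From dR/dt = 0: 0.721(1 - R*/799) = 0.0335·17.2, giving R* = 799·(1 - 0.801) = 159.
From dC/dt = 0: 0.00794·159 - 0.122 = 0.0197P*, so P* = 1.14/0.0197 = 58.

R* ≈ 159, C* ≈ 17.2, P* ≈ 58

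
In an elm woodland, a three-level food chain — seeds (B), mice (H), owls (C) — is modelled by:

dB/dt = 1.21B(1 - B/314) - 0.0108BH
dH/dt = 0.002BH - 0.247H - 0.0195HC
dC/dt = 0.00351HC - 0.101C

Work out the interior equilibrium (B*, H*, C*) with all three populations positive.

B* ≈ 233, H* ≈ 28.8, C* ≈ 11.3

From dC/dt = 0: 0.00351H* = 0.101, so H* = 28.8.
From dB/dt = 0: 1.21(1 - B*/314) = 0.0108·28.8, giving B* = 314·(1 - 0.257) = 233.
From dH/dt = 0: 0.002·233 - 0.247 = 0.0195C*, so C* = 0.22/0.0195 = 11.3.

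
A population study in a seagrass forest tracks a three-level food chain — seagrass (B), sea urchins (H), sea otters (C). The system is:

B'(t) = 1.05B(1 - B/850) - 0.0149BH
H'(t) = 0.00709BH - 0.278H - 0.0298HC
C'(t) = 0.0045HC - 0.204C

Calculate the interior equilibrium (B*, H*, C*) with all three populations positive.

From dC/dt = 0: 0.0045H* = 0.204, so H* = 45.3.
From dB/dt = 0: 1.05(1 - B*/850) = 0.0149·45.3, giving B* = 850·(1 - 0.643) = 303.
From dH/dt = 0: 0.00709·303 - 0.278 = 0.0298C*, so C* = 1.87/0.0298 = 62.8.

B* ≈ 303, H* ≈ 45.3, C* ≈ 62.8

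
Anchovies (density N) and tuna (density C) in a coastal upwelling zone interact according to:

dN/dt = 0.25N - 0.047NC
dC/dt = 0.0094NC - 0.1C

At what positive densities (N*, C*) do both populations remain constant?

Set dC/dt = 0 with C > 0: 0.0094N - 0.1 = 0, so N* = 0.1/0.0094 = 10.6.
Set dN/dt = 0 with N > 0: 0.25 - 0.047C = 0, so C* = 0.25/0.047 = 5.32.

N* ≈ 10.6, C* ≈ 5.32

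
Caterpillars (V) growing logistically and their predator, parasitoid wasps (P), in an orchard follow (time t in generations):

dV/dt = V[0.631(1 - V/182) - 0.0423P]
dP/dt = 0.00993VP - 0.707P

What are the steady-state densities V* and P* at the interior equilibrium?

From dP/dt = 0 with P > 0: 0.00993V* = 0.707, so V* = 71.2.
Substitute into dV/dt = 0: 0.631(1 - 71.2/182) = 0.0423P*.
The bracket is 0.609, giving P* = 0.384/0.0423 = 9.08.

V* ≈ 71.2, P* ≈ 9.08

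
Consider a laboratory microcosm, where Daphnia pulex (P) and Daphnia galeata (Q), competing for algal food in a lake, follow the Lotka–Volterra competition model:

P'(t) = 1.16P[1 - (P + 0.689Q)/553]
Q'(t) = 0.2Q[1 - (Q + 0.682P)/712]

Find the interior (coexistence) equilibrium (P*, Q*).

P* ≈ 118, Q* ≈ 632

Setting both brackets to zero gives the nullclines P + 0.689Q = 553 and 0.682P + Q = 712.
Substituting Q = 712 - 0.682P into the first: P(1 - 0.689·0.682) = 553 - 0.689·712.
So P* = 62.4/0.53 = 118, and then Q* = 712 - 0.682·118 = 632.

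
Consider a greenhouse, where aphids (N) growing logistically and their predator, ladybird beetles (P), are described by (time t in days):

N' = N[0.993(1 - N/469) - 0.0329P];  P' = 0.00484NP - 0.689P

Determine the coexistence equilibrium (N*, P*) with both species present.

From dP/dt = 0 with P > 0: 0.00484N* = 0.689, so N* = 142.
Substitute into dN/dt = 0: 0.993(1 - 142/469) = 0.0329P*.
The bracket is 0.696, giving P* = 0.692/0.0329 = 21.

N* ≈ 142, P* ≈ 21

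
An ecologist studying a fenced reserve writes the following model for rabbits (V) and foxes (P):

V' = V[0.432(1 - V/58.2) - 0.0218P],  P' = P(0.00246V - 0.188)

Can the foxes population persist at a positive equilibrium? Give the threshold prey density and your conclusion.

Threshold V = 76.4; K < 76.4, so no, the predator goes extinct.

The predator equation gives dP/dt > 0 only when V > 0.188/0.00246 = 76.4.
Without the predator, V → K = 58.2. Since 58.2 < 76.4, the predator cannot invade.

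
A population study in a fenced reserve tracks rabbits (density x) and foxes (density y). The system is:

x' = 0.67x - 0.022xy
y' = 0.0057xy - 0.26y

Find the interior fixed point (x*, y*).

x* ≈ 45.6, y* ≈ 30.5

Set dy/dt = 0 with y > 0: 0.0057x - 0.26 = 0, so x* = 0.26/0.0057 = 45.6.
Set dx/dt = 0 with x > 0: 0.67 - 0.022y = 0, so y* = 0.67/0.022 = 30.5.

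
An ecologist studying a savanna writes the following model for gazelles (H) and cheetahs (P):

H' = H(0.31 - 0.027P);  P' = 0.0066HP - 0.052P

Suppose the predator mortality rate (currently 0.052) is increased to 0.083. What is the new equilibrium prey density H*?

At the interior fixed point, setting dP/dt = 0 with P > 0 fixes H* = (predator death rate)/(HP coefficient) — independent of the other coefficients.
With the change, H* = 0.083/0.0066 = 12.6; it rises from 7.88.

H* ≈ 12.6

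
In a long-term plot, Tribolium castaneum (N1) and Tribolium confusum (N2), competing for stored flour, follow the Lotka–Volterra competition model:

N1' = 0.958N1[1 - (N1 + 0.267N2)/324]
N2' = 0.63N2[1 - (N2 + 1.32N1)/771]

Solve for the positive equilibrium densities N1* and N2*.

N1* ≈ 182, N2* ≈ 530

Setting both brackets to zero gives the nullclines N1 + 0.267N2 = 324 and 1.32N1 + N2 = 771.
Substituting N2 = 771 - 1.32N1 into the first: N1(1 - 0.267·1.32) = 324 - 0.267·771.
So N1* = 118/0.648 = 182, and then N2* = 771 - 1.32·182 = 530.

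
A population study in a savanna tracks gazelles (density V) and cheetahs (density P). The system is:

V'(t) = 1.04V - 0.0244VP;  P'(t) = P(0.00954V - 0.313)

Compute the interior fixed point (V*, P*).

Set dP/dt = 0 with P > 0: 0.00954V - 0.313 = 0, so V* = 0.313/0.00954 = 32.8.
Set dV/dt = 0 with V > 0: 1.04 - 0.0244P = 0, so P* = 1.04/0.0244 = 42.6.

V* ≈ 32.8, P* ≈ 42.6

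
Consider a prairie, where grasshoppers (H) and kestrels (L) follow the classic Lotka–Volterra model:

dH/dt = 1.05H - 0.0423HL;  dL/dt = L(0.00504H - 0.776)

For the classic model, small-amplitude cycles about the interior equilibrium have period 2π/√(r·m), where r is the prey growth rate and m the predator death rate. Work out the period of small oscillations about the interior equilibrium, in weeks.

Here r = 1.05 and m = 0.776, so r·m = 0.815.
ω = √0.815 = 0.903 per week, hence T = 2π/ω ≈ 6.96 weeks.

T ≈ 6.96 weeks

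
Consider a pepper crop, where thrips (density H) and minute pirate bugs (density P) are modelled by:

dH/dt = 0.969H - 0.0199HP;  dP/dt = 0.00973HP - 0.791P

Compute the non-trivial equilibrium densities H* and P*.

H* ≈ 81.3, P* ≈ 48.7

Set dP/dt = 0 with P > 0: 0.00973H - 0.791 = 0, so H* = 0.791/0.00973 = 81.3.
Set dH/dt = 0 with H > 0: 0.969 - 0.0199P = 0, so P* = 0.969/0.0199 = 48.7.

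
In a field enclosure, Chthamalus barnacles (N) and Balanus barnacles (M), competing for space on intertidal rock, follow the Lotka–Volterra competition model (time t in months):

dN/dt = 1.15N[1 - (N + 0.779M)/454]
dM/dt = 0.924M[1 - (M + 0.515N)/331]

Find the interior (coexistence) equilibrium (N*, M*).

Setting both brackets to zero gives the nullclines N + 0.779M = 454 and 0.515N + M = 331.
Substituting M = 331 - 0.515N into the first: N(1 - 0.779·0.515) = 454 - 0.779·331.
So N* = 196/0.599 = 328, and then M* = 331 - 0.515·328 = 162.

N* ≈ 328, M* ≈ 162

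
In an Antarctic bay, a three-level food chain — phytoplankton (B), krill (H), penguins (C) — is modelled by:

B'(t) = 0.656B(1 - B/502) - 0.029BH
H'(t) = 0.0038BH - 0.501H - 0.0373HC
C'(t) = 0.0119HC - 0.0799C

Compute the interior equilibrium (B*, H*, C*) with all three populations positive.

B* ≈ 353, H* ≈ 6.71, C* ≈ 22.5

From dC/dt = 0: 0.0119H* = 0.0799, so H* = 6.71.
From dB/dt = 0: 0.656(1 - B*/502) = 0.029·6.71, giving B* = 502·(1 - 0.297) = 353.
From dH/dt = 0: 0.0038·353 - 0.501 = 0.0373C*, so C* = 0.84/0.0373 = 22.5.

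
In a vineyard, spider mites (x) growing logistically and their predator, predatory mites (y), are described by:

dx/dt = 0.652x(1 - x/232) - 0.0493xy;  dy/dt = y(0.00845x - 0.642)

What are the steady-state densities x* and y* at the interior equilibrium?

x* ≈ 76, y* ≈ 8.89

From dy/dt = 0 with y > 0: 0.00845x* = 0.642, so x* = 76.
Substitute into dx/dt = 0: 0.652(1 - 76/232) = 0.0493y*.
The bracket is 0.673, giving y* = 0.438/0.0493 = 8.89.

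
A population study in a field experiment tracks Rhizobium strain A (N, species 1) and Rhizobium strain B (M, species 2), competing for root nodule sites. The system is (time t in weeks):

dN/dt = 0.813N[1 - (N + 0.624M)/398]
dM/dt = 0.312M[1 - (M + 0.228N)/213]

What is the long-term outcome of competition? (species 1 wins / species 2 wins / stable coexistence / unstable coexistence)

Compare the nullcline intercepts: K1/α12 = 398/0.624 = 638 > K2 = 213; K2/α21 = 213/0.228 = 934 > K1 = 398.
Since both inequalities hold, each species can invade when rare, so the interior equilibrium is stable.

stable coexistence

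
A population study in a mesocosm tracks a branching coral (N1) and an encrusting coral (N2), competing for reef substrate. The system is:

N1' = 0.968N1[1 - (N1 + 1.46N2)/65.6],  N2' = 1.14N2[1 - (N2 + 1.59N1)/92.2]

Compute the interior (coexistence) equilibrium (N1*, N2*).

Setting both brackets to zero gives the nullclines N1 + 1.46N2 = 65.6 and 1.59N1 + N2 = 92.2.
Substituting N2 = 92.2 - 1.59N1 into the first: N1(1 - 1.46·1.59) = 65.6 - 1.46·92.2.
So N1* = -69/-1.32 = 52.2, and then N2* = 92.2 - 1.59·52.2 = 9.16.

N1* ≈ 52.2, N2* ≈ 9.16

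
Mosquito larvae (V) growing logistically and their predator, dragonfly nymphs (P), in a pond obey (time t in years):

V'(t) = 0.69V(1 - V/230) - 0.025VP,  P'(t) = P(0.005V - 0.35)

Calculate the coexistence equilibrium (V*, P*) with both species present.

From dP/dt = 0 with P > 0: 0.005V* = 0.35, so V* = 70.
Substitute into dV/dt = 0: 0.69(1 - 70/230) = 0.025P*.
The bracket is 0.696, giving P* = 0.48/0.025 = 19.2.

V* ≈ 70, P* ≈ 19.2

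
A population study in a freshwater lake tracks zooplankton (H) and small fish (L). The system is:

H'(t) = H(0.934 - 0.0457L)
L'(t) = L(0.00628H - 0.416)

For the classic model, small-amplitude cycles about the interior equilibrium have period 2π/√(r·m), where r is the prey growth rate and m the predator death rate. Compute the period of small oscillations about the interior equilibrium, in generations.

T ≈ 10.1 generations

Here r = 0.934 and m = 0.416, so r·m = 0.389.
ω = √0.389 = 0.623 per generation, hence T = 2π/ω ≈ 10.1 generations.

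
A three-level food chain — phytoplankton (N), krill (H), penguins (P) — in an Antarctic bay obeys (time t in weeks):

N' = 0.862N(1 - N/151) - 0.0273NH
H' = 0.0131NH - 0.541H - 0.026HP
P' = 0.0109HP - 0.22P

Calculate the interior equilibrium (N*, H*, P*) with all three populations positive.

N* ≈ 54.5, H* ≈ 20.2, P* ≈ 6.64

From dP/dt = 0: 0.0109H* = 0.22, so H* = 20.2.
From dN/dt = 0: 0.862(1 - N*/151) = 0.0273·20.2, giving N* = 151·(1 - 0.639) = 54.5.
From dH/dt = 0: 0.0131·54.5 - 0.541 = 0.026P*, so P* = 0.173/0.026 = 6.64.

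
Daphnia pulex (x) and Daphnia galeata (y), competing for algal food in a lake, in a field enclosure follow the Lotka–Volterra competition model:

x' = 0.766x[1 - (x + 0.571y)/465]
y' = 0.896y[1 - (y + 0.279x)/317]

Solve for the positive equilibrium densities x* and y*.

Setting both brackets to zero gives the nullclines x + 0.571y = 465 and 0.279x + y = 317.
Substituting y = 317 - 0.279x into the first: x(1 - 0.571·0.279) = 465 - 0.571·317.
So x* = 284/0.841 = 338, and then y* = 317 - 0.279·338 = 223.

x* ≈ 338, y* ≈ 223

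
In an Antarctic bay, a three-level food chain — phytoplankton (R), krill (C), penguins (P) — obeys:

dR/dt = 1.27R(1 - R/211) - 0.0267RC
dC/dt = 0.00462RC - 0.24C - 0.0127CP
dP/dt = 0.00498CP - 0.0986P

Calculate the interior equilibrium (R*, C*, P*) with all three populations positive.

R* ≈ 123, C* ≈ 19.8, P* ≈ 25.9

From dP/dt = 0: 0.00498C* = 0.0986, so C* = 19.8.
From dR/dt = 0: 1.27(1 - R*/211) = 0.0267·19.8, giving R* = 211·(1 - 0.416) = 123.
From dC/dt = 0: 0.00462·123 - 0.24 = 0.0127P*, so P* = 0.329/0.0127 = 25.9.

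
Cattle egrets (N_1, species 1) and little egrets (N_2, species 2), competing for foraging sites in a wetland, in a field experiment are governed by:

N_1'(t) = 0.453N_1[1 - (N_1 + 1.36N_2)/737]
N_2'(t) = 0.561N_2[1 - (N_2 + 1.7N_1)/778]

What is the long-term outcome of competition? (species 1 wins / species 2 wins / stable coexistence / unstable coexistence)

Compare the nullcline intercepts: K1/α12 = 737/1.36 = 542 < K2 = 778; K2/α21 = 778/1.7 = 458 < K1 = 737.
Since both are reversed, neither can invade when rare; the interior point is a saddle.

unstable coexistence (outcome depends on initial conditions)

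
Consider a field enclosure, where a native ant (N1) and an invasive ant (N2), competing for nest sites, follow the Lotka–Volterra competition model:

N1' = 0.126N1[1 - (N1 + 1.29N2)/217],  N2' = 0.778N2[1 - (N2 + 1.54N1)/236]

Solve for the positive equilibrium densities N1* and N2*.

Setting both brackets to zero gives the nullclines N1 + 1.29N2 = 217 and 1.54N1 + N2 = 236.
Substituting N2 = 236 - 1.54N1 into the first: N1(1 - 1.29·1.54) = 217 - 1.29·236.
So N1* = -87.4/-0.987 = 88.6, and then N2* = 236 - 1.54·88.6 = 99.5.

N1* ≈ 88.6, N2* ≈ 99.5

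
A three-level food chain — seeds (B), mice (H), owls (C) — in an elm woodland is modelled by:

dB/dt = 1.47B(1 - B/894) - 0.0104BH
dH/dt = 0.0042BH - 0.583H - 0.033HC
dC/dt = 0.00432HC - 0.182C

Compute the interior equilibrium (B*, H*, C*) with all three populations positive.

From dC/dt = 0: 0.00432H* = 0.182, so H* = 42.1.
From dB/dt = 0: 1.47(1 - B*/894) = 0.0104·42.1, giving B* = 894·(1 - 0.298) = 628.
From dH/dt = 0: 0.0042·628 - 0.583 = 0.033C*, so C* = 2.05/0.033 = 62.2.

B* ≈ 628, H* ≈ 42.1, C* ≈ 62.2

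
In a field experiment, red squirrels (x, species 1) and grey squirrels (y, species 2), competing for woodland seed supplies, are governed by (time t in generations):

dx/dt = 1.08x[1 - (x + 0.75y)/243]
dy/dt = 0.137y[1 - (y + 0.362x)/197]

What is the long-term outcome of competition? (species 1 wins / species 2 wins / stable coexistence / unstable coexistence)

stable coexistence

Compare the nullcline intercepts: K1/α12 = 243/0.75 = 324 > K2 = 197; K2/α21 = 197/0.362 = 544 > K1 = 243.
Since both inequalities hold, each species can invade when rare, so the interior equilibrium is stable.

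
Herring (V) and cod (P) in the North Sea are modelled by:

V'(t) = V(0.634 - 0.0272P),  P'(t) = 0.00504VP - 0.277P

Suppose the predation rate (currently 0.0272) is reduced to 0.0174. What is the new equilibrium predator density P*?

At the interior fixed point, setting dV/dt = 0 with V > 0 fixes P* = (prey growth rate)/(VP coefficient) — independent of the other coefficients.
With the change, P* = 0.634/0.0174 = 36.4; it rises from 23.3.

P* ≈ 36.4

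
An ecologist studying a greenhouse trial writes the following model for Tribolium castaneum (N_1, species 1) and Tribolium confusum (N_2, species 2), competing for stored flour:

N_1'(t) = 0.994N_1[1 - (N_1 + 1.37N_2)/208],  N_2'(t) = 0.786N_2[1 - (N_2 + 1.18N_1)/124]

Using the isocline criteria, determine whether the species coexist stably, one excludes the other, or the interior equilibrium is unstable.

Compare the nullcline intercepts: K1/α12 = 208/1.37 = 152 > K2 = 124; K2/α21 = 124/1.18 = 105 < K1 = 208.
Since the inequalities point opposite ways, species 1 can invade but species 2 cannot.

species 1 excludes species 2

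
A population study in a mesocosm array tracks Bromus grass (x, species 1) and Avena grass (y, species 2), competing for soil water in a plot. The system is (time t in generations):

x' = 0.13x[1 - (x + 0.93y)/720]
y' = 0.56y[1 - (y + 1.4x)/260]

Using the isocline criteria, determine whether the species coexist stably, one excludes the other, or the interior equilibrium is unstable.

Compare the nullcline intercepts: K1/α12 = 720/0.93 = 774 > K2 = 260; K2/α21 = 260/1.4 = 186 < K1 = 720.
Since the inequalities point opposite ways, species 1 can invade but species 2 cannot.

species 1 excludes species 2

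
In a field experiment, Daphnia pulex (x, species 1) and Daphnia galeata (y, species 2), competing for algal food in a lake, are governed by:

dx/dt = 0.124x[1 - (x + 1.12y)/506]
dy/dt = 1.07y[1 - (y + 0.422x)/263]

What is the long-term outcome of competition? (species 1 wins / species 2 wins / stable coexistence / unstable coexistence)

Compare the nullcline intercepts: K1/α12 = 506/1.12 = 452 > K2 = 263; K2/α21 = 263/0.422 = 623 > K1 = 506.
Since both inequalities hold, each species can invade when rare, so the interior equilibrium is stable.

stable coexistence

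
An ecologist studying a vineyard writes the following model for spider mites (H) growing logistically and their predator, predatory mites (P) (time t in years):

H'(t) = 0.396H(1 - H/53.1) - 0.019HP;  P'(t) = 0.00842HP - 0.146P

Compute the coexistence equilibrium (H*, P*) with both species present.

H* ≈ 17.3, P* ≈ 14

From dP/dt = 0 with P > 0: 0.00842H* = 0.146, so H* = 17.3.
Substitute into dH/dt = 0: 0.396(1 - 17.3/53.1) = 0.019P*.
The bracket is 0.673, giving P* = 0.267/0.019 = 14.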